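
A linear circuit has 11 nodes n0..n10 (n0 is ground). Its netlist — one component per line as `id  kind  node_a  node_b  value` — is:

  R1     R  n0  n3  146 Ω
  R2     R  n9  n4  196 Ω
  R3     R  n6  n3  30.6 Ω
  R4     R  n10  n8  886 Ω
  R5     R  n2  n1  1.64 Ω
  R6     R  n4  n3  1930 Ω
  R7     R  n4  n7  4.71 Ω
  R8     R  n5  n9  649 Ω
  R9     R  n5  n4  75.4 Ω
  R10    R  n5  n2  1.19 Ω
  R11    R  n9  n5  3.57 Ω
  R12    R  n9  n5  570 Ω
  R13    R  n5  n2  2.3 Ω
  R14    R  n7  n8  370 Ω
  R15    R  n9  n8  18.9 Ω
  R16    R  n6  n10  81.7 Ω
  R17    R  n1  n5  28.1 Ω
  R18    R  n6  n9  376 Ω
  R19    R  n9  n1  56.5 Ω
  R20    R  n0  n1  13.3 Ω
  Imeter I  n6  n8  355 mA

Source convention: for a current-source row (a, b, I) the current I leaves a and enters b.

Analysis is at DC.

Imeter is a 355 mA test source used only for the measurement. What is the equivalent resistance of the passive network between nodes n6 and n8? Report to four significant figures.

Element admittances at DC:
  Y(R1) = 0.006849 S between n0,n3
  Y(R2) = 0.005102 S between n9,n4
  Y(R3) = 0.03268 S between n6,n3
  Y(R4) = 0.001129 S between n10,n8
  Y(R5) = 0.6098 S between n2,n1
  Y(R6) = 0.0005181 S between n4,n3
  Y(R7) = 0.2123 S between n4,n7
  Y(R8) = 0.001541 S between n5,n9
  Y(R9) = 0.01326 S between n5,n4
  Y(R10) = 0.8403 S between n5,n2
  Y(R11) = 0.2801 S between n9,n5
  Y(R12) = 0.001754 S between n9,n5
  Y(R13) = 0.4348 S between n5,n2
  Y(R14) = 0.002703 S between n7,n8
  Y(R15) = 0.05291 S between n9,n8
  Y(R16) = 0.01224 S between n6,n10
  Y(R17) = 0.03559 S between n1,n5
  Y(R18) = 0.002660 S between n6,n9
  Y(R19) = 0.01770 S between n9,n1
  Y(R20) = 0.07519 S between n0,n1
  Imeter: injects 0.355 A into n8 (from n6)
Assemble and solve the 10×10 MNA system:
  V(n1)=2.561  V(n2)=2.825  V(n3)=-28.11  V(n4)=3.112  V(n5)=2.951  V(n6)=-34.50  V(n7)=3.187  V(n8)=9.115  V(n9)=3.560  V(n10)=-30.82

R_eq = 122.9 Ω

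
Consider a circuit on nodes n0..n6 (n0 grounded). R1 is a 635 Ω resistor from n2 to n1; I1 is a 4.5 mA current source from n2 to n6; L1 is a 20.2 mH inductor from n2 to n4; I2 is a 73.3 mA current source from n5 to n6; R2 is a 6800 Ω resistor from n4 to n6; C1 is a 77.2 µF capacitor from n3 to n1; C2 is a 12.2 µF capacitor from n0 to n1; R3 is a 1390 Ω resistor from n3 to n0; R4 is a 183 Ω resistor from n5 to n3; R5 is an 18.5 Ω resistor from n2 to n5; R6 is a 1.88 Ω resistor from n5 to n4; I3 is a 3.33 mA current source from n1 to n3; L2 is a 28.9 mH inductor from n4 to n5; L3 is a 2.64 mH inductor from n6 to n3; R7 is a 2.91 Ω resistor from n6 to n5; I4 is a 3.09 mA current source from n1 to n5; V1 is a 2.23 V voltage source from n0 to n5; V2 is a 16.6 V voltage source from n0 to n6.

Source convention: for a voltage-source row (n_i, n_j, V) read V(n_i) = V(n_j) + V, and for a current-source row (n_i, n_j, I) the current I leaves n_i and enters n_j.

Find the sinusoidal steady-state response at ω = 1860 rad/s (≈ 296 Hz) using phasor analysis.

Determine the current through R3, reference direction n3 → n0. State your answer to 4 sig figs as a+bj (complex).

-0.01320+0.0004574j A

MNA unknowns: 6 node voltages V₁..V_6 plus 2 source currents (V1, V2)
R1: Y=0.001575+0.000j on G[2,1]
I1: z[2]−=0.0045, z[6]+=0.0045
L1: Y=0.000-0.02662j on G[2,4]
I2: z[5]−=0.0733, z[6]+=0.0733
R2: Y=0.0001471+0.000j on G[4,6]
C1: Y=0.000+0.1436j on G[3,1]
C2: Y=0.000+0.02269j on G[0,1]
R3: Y=0.0007194+0.000j on G[3,0]
R4: Y=0.005464+0.000j on G[5,3]
R5: Y=0.05405+0.000j on G[2,5]
R6: Y=0.5319+0.000j on G[5,4]
I3: z[1]−=0.00333, z[3]+=0.00333
L2: Y=0.000-0.01860j on G[4,5]
L3: Y=0.000-0.2036j on G[6,3]
R7: Y=0.3436+0.000j on G[6,5]
I4: z[1]−=0.00309, z[5]+=0.00309
V1: row V0−V5=2.23, i_V1 at 0,5
V2: row V0−V6=16.6, i_V2 at 0,6
solve → V1=-15.84+0.4623j, V2=-2.610-0.1623j, V3=-18.34+0.6358j, V4=-2.244+0.01786j, V5=-2.230+0.000j, V6=-16.60+0.000j
aux → i_V1=5.124-0.004455j, i_V2=-5.148-0.3546j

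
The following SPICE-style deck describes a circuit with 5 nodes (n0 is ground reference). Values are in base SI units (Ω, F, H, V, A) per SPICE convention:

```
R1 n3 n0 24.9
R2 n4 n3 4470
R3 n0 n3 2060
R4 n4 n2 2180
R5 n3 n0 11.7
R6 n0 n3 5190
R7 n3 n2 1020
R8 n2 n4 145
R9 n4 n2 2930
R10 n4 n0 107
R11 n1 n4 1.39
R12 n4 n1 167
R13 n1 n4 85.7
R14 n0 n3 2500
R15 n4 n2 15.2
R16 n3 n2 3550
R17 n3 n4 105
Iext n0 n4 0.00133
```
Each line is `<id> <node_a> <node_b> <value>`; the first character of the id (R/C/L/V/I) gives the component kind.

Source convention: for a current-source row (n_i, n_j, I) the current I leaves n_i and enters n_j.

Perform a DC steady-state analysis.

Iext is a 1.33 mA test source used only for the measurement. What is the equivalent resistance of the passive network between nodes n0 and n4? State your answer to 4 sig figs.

R_eq = 51.39 Ω

MNA unknowns: 4 node voltages V₁..V_4
R1: Y=0.04016 on G[3,0]
R2: Y=0.0002237 on G[4,3]
R3: Y=0.0004854 on G[0,3]
R4: Y=0.0004587 on G[4,2]
R5: Y=0.08547 on G[3,0]
R6: Y=0.0001927 on G[0,3]
R7: Y=0.0009804 on G[3,2]
R8: Y=0.006897 on G[2,4]
R9: Y=0.0003413 on G[4,2]
R10: Y=0.009346 on G[4,0]
R11: Y=0.7194 on G[1,4]
R12: Y=0.005988 on G[4,1]
R13: Y=0.01167 on G[1,4]
R14: Y=0.0004000 on G[0,3]
R15: Y=0.06579 on G[4,2]
R16: Y=0.0002817 on G[3,2]
R17: Y=0.009524 on G[3,4]
Iext: z[0]−=0.00133, z[4]+=0.00133
solve → V1=0.06836, V2=0.06729, V3=0.005455, V4=0.06836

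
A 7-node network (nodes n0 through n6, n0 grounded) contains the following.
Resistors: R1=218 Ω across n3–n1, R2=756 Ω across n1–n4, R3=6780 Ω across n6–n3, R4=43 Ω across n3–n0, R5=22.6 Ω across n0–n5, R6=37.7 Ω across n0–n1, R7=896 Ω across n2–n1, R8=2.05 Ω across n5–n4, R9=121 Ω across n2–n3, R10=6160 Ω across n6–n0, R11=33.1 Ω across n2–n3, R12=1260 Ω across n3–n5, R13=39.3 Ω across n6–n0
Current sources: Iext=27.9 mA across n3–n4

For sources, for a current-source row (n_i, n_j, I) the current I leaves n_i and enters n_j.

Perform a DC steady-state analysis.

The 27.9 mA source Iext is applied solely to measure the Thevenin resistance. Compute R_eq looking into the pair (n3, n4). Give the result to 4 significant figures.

MNA unknowns: 6 node voltages V₁..V_6
R1: Y=0.004587 on G[3,1]
R2: Y=0.001323 on G[1,4]
R3: Y=0.0001475 on G[6,3]
R4: Y=0.02326 on G[3,0]
R5: Y=0.04425 on G[0,5]
R6: Y=0.02653 on G[0,1]
R7: Y=0.001116 on G[2,1]
R8: Y=0.4878 on G[5,4]
R9: Y=0.008264 on G[2,3]
R10: Y=0.0001623 on G[6,0]
R11: Y=0.03021 on G[2,3]
R12: Y=0.0007937 on G[3,5]
R13: Y=0.02545 on G[6,0]
Iext: z[3]−=0.0279, z[4]+=0.0279
solve → V1=-0.1347, V2=-0.9215, V3=-0.9443, V4=0.6353, V5=0.5802, V6=-0.005408

R_eq = 56.62 Ω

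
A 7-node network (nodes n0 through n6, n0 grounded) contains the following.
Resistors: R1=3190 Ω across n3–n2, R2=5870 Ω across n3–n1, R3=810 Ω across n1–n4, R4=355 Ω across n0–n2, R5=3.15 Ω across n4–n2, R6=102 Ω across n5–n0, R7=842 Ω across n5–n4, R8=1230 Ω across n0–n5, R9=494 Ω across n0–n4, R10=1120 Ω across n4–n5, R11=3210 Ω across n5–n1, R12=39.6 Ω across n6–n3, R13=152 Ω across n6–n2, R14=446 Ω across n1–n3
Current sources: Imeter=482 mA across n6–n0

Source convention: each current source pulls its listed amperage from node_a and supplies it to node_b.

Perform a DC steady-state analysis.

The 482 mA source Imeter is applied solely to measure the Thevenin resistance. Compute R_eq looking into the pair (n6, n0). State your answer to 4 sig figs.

R_eq = 271.4 Ω

MNA unknowns: 6 node voltages V₁..V_6
R1: Y=0.0003135 on G[3,2]
R2: Y=0.0001704 on G[3,1]
R3: Y=0.001235 on G[1,4]
R4: Y=0.002817 on G[0,2]
R5: Y=0.3175 on G[4,2]
R6: Y=0.009804 on G[5,0]
R7: Y=0.001188 on G[5,4]
R8: Y=0.0008130 on G[0,5]
R9: Y=0.002024 on G[0,4]
R10: Y=0.0008929 on G[4,5]
R11: Y=0.0003115 on G[5,1]
R12: Y=0.02525 on G[6,3]
R13: Y=0.006579 on G[6,2]
R14: Y=0.002242 on G[1,3]
Imeter: z[6]−=0.482, z[0]+=0.482
solve → V1=-100.5, V2=-70.20, V3=-127.5, V4=-69.51, V5=-13.52, V6=-130.8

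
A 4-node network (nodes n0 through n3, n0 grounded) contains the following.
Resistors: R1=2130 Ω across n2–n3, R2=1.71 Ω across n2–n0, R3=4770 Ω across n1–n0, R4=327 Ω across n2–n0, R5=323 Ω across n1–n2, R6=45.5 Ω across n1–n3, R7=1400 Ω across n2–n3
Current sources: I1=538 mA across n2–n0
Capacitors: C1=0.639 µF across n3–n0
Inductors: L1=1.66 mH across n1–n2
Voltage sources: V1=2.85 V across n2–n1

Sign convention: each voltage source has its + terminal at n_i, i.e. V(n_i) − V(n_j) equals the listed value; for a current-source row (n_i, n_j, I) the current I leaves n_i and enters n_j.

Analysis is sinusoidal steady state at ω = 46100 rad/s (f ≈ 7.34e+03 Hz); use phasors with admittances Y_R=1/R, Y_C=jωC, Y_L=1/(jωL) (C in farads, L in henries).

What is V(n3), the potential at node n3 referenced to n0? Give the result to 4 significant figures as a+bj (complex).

-1.317+1.741j V

Element admittances at ω=46100 rad/s:
  Y(R1) = 0.0004695+0.000j S between n2,n3
  Y(R2) = 0.5848+0.000j S between n2,n0
  Y(R3) = 0.0002096+0.000j S between n1,n0
  I1: injects 0.538 A into n0 (from n2)
  Y(R4) = 0.003058+0.000j S between n2,n0
  Y(R5) = 0.003096+0.000j S between n1,n2
  Y(C1) = 0.000+0.02946j S between n3,n0
  Y(L1) = 0.000-0.01307j S between n1,n2
  Y(R6) = 0.02198+0.000j S between n1,n3
  Y(R7) = 0.0007143+0.000j S between n2,n3
  V1: constraint V(n2)−V(n1) = 2.85
Assemble and solve the 4×4 MNA system:
  V(n1)=-3.677+0.06597j  V(n2)=-0.8266+0.06597j  V(n3)=-1.317+1.741j
  i(V1)=-0.06146+0.0004453j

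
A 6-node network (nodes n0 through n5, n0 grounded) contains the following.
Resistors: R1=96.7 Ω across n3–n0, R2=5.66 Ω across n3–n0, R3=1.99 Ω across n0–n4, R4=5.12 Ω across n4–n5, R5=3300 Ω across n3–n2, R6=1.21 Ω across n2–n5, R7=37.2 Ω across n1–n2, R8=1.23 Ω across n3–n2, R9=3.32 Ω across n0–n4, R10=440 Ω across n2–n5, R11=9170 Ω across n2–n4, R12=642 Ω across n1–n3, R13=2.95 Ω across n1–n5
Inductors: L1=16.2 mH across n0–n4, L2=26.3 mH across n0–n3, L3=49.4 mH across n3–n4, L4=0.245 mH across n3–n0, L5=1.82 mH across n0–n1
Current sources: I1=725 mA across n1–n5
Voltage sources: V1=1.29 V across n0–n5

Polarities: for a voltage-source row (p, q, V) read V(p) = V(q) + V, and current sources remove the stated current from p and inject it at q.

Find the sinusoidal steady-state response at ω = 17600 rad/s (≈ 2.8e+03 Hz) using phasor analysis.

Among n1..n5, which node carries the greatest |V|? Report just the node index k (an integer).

1

Element admittances at ω=17600 rad/s:
  Y(R1) = 0.01034+0.000j S between n3,n0
  Y(L1) = 0.000-0.003507j S between n0,n4
  Y(R2) = 0.1767+0.000j S between n3,n0
  Y(R3) = 0.5025+0.000j S between n0,n4
  Y(L2) = 0.000-0.002160j S between n0,n3
  Y(L3) = 0.000-0.001150j S between n3,n4
  Y(L4) = 0.000-0.2319j S between n3,n0
  Y(R4) = 0.1953+0.000j S between n4,n5
  Y(R5) = 0.0003030+0.000j S between n3,n2
  Y(L5) = 0.000-0.03122j S between n0,n1
  Y(R6) = 0.8264+0.000j S between n2,n5
  I1: injects 0.725 A into n5 (from n1)
  Y(R7) = 0.02688+0.000j S between n1,n2
  Y(R8) = 0.8130+0.000j S between n3,n2
  Y(R9) = 0.3012+0.000j S between n0,n4
  Y(R10) = 0.002273+0.000j S between n2,n5
  Y(R11) = 0.0001091+0.000j S between n2,n4
  Y(R12) = 0.001558+0.000j S between n1,n3
  Y(R13) = 0.3390+0.000j S between n1,n5
  V1: constraint V(n0)−V(n5) = 1.29
Assemble and solve the 6×6 MNA system:
  V(n1)=-3.222-0.2870j  V(n2)=-1.089-0.1617j  V(n3)=-0.8131-0.3223j  V(n4)=-0.2527-0.0002594j  V(n5)=-1.290+0.000j
  i(V1)=-0.4395+0.2313j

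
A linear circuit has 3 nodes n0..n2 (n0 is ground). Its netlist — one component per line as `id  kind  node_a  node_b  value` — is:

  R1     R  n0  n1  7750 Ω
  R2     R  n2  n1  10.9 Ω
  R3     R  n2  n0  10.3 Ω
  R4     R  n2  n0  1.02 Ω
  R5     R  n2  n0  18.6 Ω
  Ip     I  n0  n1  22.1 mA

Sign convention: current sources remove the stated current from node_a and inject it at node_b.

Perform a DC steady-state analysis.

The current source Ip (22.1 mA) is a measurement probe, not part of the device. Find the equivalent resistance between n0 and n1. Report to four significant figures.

R_eq = 11.77 Ω

Element admittances at DC:
  Y(R1) = 0.0001290 S between n0,n1
  Y(R2) = 0.09174 S between n2,n1
  Y(R3) = 0.09709 S between n2,n0
  Y(R4) = 0.9804 S between n2,n0
  Y(R5) = 0.05376 S between n2,n0
  Ip: injects 0.0221 A into n1 (from n0)
Assemble and solve the 2×2 MNA system:
  V(n1)=0.2600  V(n2)=0.01951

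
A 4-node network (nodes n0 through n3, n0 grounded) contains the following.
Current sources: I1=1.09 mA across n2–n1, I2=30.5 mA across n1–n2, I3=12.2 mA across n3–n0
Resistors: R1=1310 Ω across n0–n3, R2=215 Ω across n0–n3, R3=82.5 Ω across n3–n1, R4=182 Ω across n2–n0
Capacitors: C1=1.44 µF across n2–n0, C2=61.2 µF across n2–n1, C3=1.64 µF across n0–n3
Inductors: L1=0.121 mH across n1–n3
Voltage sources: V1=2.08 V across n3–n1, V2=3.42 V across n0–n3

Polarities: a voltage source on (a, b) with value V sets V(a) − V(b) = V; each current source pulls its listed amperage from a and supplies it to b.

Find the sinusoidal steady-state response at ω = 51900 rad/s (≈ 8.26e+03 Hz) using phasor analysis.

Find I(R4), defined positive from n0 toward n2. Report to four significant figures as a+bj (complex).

Element admittances at ω=51900 rad/s:
  I1: injects 0.00109 A into n1 (from n2)
  Y(R1) = 0.0007634+0.000j S between n0,n3
  Y(R2) = 0.004651+0.000j S between n0,n3
  I2: injects 0.0305 A into n2 (from n1)
  Y(R3) = 0.01212+0.000j S between n3,n1
  Y(R4) = 0.005495+0.000j S between n2,n0
  Y(C1) = 0.000+0.07474j S between n2,n0
  Y(C2) = 0.000+3.176j S between n2,n1
  I3: injects 0.0122 A into n0 (from n3)
  Y(L1) = 0.000-0.1592j S between n1,n3
  Y(C3) = 0.000+0.08512j S between n0,n3
  V1: constraint V(n3)−V(n1) = 2.08
  V2: constraint V(n0)−V(n3) = 3.42
Assemble and solve the 5×5 MNA system:
  V(n1)=-5.500+0.000j  V(n2)=-5.374-0.01813j  V(n3)=-3.420+0.000j
  i(V1)=-0.05338-0.07048j  i(V2)=-0.03449-0.6928j

0.02952+9.961e-05j A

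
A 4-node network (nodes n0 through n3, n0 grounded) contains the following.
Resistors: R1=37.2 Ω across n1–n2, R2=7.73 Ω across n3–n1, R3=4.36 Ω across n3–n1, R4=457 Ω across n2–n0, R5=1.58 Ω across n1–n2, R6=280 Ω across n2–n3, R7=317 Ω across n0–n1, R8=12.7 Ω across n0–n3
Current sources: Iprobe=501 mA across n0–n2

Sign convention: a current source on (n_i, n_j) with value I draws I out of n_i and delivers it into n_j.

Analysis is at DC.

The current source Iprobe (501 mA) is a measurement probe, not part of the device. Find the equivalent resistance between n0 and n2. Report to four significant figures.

R_eq = 15.66 Ω

MNA unknowns: 3 node voltages V₁..V_3
R1: Y=0.02688 on G[1,2]
R2: Y=0.1294 on G[3,1]
R3: Y=0.2294 on G[3,1]
R4: Y=0.002188 on G[2,0]
R5: Y=0.6329 on G[1,2]
R6: Y=0.003571 on G[2,3]
R7: Y=0.003155 on G[0,1]
R8: Y=0.07874 on G[0,3]
Iprobe: z[0]−=0.501, z[2]+=0.501
solve → V1=7.125, V2=7.848, V3=5.859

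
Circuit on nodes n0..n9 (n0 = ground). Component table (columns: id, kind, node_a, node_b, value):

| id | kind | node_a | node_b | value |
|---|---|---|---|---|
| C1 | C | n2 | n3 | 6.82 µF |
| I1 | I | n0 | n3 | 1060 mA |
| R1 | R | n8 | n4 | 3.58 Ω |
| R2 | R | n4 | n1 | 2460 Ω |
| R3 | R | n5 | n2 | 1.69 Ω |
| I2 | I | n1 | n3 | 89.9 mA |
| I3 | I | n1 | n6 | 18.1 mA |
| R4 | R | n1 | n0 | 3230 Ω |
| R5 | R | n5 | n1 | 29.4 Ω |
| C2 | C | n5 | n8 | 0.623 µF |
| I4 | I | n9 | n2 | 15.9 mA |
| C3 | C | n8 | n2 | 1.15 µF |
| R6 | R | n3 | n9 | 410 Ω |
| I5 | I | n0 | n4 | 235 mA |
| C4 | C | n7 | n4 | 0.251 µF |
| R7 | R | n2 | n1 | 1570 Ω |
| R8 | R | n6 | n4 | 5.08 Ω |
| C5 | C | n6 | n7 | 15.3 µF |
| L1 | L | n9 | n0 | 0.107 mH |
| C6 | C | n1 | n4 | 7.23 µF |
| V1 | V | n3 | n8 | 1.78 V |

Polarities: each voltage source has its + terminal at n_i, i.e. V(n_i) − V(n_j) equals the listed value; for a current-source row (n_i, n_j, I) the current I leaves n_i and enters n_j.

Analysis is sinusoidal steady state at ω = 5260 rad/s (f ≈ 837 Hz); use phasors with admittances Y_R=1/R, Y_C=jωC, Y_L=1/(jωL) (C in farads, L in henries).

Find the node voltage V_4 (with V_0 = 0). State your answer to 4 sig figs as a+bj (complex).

Element admittances at ω=5260 rad/s:
  Y(C1) = 0.000+0.03587j S between n2,n3
  I1: injects 1.06 A into n3 (from n0)
  Y(R1) = 0.2793+0.000j S between n8,n4
  Y(R2) = 0.0004065+0.000j S between n4,n1
  Y(R3) = 0.5917+0.000j S between n5,n2
  I2: injects 0.0899 A into n3 (from n1)
  I3: injects 0.0181 A into n6 (from n1)
  Y(R4) = 0.0003096+0.000j S between n1,n0
  Y(R5) = 0.03401+0.000j S between n5,n1
  Y(C2) = 0.000+0.003277j S between n5,n8
  I4: injects 0.0159 A into n2 (from n9)
  Y(C3) = 0.000+0.006049j S between n8,n2
  Y(R6) = 0.002439+0.000j S between n3,n9
  I5: injects 0.235 A into n4 (from n0)
  Y(C4) = 0.000+0.001320j S between n7,n4
  Y(R7) = 0.0006369+0.000j S between n2,n1
  Y(R8) = 0.1969+0.000j S between n6,n4
  Y(C5) = 0.000+0.08048j S between n6,n7
  Y(L1) = 0.000-1.777j S between n9,n0
  Y(C6) = 0.000+0.03803j S between n1,n4
  V1: constraint V(n3)−V(n8) = 1.78
Assemble and solve the 10×10 MNA system:
  V(n1)=474.5+3.737j  V(n2)=477.9+2.297j  V(n3)=477.2+0.1719j  V(n4)=475.9-0.002849j  V(n5)=477.8+2.363j  V(n6)=475.9-0.003456j  V(n7)=475.9-0.003446j  V(n8)=475.5+0.1719j  V(n9)=0.0006511+0.6462j
  i(V1)=-0.09031+0.02625j

475.9-0.002849j V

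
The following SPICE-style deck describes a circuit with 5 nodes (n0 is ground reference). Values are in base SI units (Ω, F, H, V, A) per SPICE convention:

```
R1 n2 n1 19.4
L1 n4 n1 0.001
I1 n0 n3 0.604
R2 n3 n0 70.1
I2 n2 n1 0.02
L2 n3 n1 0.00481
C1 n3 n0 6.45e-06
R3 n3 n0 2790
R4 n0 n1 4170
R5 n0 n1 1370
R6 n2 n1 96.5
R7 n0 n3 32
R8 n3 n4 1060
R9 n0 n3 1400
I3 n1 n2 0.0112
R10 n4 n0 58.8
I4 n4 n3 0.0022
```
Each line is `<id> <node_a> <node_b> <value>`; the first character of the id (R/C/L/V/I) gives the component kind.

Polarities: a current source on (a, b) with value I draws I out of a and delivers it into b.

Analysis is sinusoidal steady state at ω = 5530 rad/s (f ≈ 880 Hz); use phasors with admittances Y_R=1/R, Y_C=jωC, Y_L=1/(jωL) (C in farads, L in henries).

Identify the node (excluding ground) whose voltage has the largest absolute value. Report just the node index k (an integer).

3

Element admittances at ω=5530 rad/s:
  Y(R1) = 0.05155+0.000j S between n2,n1
  Y(L1) = 0.000-0.1808j S between n4,n1
  I1: injects 0.604 A into n3 (from n0)
  Y(R2) = 0.01427+0.000j S between n3,n0
  I2: injects 0.02 A into n1 (from n2)
  Y(L2) = 0.000-0.03759j S between n3,n1
  Y(C1) = 0.000+0.03567j S between n3,n0
  Y(R3) = 0.0003584+0.000j S between n3,n0
  Y(R4) = 0.0002398+0.000j S between n0,n1
  Y(R5) = 0.0007299+0.000j S between n0,n1
  Y(R6) = 0.01036+0.000j S between n2,n1
  Y(R7) = 0.03125+0.000j S between n0,n3
  Y(R8) = 0.0009434+0.000j S between n3,n4
  Y(R9) = 0.0007143+0.000j S between n0,n3
  I3: injects 0.0112 A into n2 (from n1)
  Y(R10) = 0.01701+0.000j S between n4,n0
  I4: injects 0.0022 A into n3 (from n4)
Assemble and solve the 4×4 MNA system:
  V(n1)=5.136-5.997j  V(n2)=4.994-5.997j  V(n3)=8.257-3.855j  V(n4)=4.519-6.414j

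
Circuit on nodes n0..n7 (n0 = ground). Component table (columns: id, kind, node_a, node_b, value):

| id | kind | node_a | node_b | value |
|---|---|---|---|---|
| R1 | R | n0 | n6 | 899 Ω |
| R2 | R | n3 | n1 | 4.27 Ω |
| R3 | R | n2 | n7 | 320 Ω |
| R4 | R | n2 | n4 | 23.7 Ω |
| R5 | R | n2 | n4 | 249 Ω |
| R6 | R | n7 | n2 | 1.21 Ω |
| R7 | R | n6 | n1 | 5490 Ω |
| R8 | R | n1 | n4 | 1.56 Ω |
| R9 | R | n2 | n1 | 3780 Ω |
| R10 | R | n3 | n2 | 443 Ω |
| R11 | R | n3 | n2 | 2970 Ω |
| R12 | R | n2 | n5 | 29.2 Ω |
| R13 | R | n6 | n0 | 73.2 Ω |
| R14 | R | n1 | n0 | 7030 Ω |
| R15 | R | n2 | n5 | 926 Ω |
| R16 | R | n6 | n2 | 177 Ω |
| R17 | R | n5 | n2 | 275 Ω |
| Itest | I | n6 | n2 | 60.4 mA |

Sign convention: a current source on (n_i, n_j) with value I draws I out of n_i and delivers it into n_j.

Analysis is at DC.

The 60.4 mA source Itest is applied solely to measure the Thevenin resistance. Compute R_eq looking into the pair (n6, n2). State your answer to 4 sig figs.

R_eq = 167.5 Ω

MNA unknowns: 7 node voltages V₁..V_7
R1: Y=0.001112 on G[0,6]
R2: Y=0.2342 on G[3,1]
R3: Y=0.003125 on G[2,7]
R4: Y=0.04219 on G[2,4]
R5: Y=0.004016 on G[2,4]
R6: Y=0.8264 on G[7,2]
R7: Y=0.0001821 on G[6,1]
R8: Y=0.6410 on G[1,4]
R9: Y=0.0002646 on G[2,1]
R10: Y=0.002257 on G[3,2]
R11: Y=0.0003367 on G[3,2]
R12: Y=0.03425 on G[2,5]
R13: Y=0.01366 on G[6,0]
R14: Y=0.0001422 on G[1,0]
R15: Y=0.001080 on G[2,5]
R16: Y=0.005650 on G[6,2]
R17: Y=0.003636 on G[5,2]
Itest: z[6]−=0.0604, z[2]+=0.0604
solve → V1=9.950, V2=10.02, V3=9.951, V4=9.955, V5=10.02, V6=-0.09580, V7=10.02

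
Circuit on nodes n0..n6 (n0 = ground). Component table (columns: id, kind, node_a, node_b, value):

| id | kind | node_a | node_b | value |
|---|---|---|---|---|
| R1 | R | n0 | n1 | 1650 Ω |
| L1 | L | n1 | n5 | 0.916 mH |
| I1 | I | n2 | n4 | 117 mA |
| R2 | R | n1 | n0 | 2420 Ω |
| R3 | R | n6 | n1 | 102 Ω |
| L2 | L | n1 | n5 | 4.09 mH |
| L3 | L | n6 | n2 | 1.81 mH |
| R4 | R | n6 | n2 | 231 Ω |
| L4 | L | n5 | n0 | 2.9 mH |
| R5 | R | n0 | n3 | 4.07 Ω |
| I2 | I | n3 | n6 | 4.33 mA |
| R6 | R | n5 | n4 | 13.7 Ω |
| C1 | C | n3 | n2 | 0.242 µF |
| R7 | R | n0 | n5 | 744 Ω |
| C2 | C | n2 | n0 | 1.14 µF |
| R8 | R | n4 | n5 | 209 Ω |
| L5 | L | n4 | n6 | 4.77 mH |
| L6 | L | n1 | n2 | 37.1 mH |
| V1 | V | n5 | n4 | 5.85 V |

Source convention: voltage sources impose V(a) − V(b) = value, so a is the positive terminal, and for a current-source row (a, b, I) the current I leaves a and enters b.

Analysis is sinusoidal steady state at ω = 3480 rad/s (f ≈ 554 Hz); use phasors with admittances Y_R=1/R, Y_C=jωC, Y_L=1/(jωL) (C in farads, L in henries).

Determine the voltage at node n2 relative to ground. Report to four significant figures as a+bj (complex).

-5.947-1.645j V

Apply KCL at each of the 6 non-ground nodes and solve the resulting linear system.
Node n1: branches {R1, L1, R2, R3, L2, L6} → V_1 = -0.3852-0.2000j
Node n2: branches {I1, L3, R4, C1, C2, L6} → V_2 = -5.947-1.645j
Node n3: branches {R5, I2, C1} → V_3 = -0.01205-0.02034j
Node n4: branches {I1, R6, R8, L5, V1} → V_4 = -6.141-0.02806j
Node n5: branches {L1, L2, L4, R6, R7, R8, V1} → V_5 = -0.2910-0.02806j
Node n6: branches {R3, L3, R4, I2, L5} → V_6 = -6.019-0.9268j
Source currents: i(V1)=-0.5179+0.007363j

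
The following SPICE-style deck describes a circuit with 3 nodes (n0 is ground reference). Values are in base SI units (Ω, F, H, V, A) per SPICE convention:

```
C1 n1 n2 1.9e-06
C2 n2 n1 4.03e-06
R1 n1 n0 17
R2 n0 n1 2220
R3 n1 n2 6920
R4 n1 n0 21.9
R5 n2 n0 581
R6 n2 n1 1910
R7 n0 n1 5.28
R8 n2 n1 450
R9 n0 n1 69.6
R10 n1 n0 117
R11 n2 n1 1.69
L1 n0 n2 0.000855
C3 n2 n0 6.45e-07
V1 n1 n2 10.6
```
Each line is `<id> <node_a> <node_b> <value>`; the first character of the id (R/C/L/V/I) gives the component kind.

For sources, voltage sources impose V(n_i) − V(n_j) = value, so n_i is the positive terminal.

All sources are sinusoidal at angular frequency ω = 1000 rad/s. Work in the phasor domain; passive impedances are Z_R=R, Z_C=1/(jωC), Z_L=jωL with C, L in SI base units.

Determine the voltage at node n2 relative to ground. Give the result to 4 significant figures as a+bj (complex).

-0.7306-2.677j V

Element admittances at ω=1000 rad/s:
  Y(C1) = 0.000+0.001900j S between n1,n2
  Y(C2) = 0.000+0.004030j S between n2,n1
  Y(R1) = 0.05882+0.000j S between n1,n0
  Y(R2) = 0.0004505+0.000j S between n0,n1
  Y(R3) = 0.0001445+0.000j S between n1,n2
  Y(R4) = 0.04566+0.000j S between n1,n0
  Y(R5) = 0.001721+0.000j S between n2,n0
  Y(R6) = 0.0005236+0.000j S between n2,n1
  Y(R7) = 0.1894+0.000j S between n0,n1
  Y(R8) = 0.002222+0.000j S between n2,n1
  Y(R9) = 0.01437+0.000j S between n0,n1
  Y(R10) = 0.008547+0.000j S between n1,n0
  Y(R11) = 0.5917+0.000j S between n2,n1
  Y(L1) = 0.000-1.170j S between n0,n2
  Y(C3) = 0.000+0.0006450j S between n2,n0
  V1: constraint V(n1)−V(n2) = 10.6
Assemble and solve the 3×3 MNA system:
  V(n1)=9.869-2.677j  V(n2)=-0.7306-2.677j
  i(V1)=-9.434+0.7865j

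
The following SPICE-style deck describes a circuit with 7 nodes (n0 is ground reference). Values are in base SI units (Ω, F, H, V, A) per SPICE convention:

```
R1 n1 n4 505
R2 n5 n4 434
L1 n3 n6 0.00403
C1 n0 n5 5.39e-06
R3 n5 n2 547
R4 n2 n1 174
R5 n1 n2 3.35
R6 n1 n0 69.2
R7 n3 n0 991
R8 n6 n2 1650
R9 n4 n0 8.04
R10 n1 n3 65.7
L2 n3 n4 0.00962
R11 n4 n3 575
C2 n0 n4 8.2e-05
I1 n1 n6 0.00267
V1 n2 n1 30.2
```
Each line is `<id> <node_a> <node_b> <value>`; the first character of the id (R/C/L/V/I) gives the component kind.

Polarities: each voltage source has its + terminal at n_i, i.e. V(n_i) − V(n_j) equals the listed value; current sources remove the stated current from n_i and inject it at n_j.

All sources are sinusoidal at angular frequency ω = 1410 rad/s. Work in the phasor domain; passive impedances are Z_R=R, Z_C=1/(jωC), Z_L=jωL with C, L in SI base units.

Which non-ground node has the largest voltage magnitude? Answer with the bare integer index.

2

MNA unknowns: 6 node voltages V₁..V_6 plus 1 source current (V1)
R1: Y=0.001980+0.000j on G[1,4]
R2: Y=0.002304+0.000j on G[5,4]
L1: Y=0.000-0.1760j on G[3,6]
C1: Y=0.000+0.007600j on G[0,5]
R3: Y=0.001828+0.000j on G[5,2]
R4: Y=0.005747+0.000j on G[2,1]
R5: Y=0.2985+0.000j on G[1,2]
R6: Y=0.01445+0.000j on G[1,0]
R7: Y=0.001009+0.000j on G[3,0]
R8: Y=0.0006061+0.000j on G[6,2]
R9: Y=0.1244+0.000j on G[4,0]
R10: Y=0.01522+0.000j on G[1,3]
L2: Y=0.000-0.07372j on G[3,4]
R11: Y=0.001739+0.000j on G[4,3]
C2: Y=0.000+0.1156j on G[0,4]
I1: z[1]−=0.00267, z[6]+=0.00267
V1: row V2−V1=30.2, i_V1 at 2,1
solve → V1=-2.125-0.3673j, V2=28.08-0.3673j, V3=-0.06709-0.1874j, V4=-0.1003-0.03032j, V5=2.746-5.230j, V6=-0.06608-0.07535j
aux → i_V1=-9.252-0.008713j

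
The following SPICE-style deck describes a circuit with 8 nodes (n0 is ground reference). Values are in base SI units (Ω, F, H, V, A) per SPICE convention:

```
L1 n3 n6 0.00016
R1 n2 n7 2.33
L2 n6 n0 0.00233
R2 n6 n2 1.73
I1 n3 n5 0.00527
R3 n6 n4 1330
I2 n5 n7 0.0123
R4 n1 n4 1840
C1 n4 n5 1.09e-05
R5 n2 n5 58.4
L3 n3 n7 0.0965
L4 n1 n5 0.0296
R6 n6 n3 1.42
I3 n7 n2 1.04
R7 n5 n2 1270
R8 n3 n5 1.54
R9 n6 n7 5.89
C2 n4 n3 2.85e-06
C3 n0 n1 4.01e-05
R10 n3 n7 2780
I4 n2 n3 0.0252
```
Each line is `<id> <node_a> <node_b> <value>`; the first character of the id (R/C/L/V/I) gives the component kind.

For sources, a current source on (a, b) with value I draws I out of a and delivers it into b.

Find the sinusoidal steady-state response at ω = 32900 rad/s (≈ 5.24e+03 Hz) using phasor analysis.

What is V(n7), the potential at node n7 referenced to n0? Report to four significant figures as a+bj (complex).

MNA unknowns: 7 node voltages V₁..V_7
L1: Y=0.000-0.1900j on G[3,6]
R1: Y=0.4292+0.000j on G[2,7]
L2: Y=0.000-0.01305j on G[6,0]
R2: Y=0.5780+0.000j on G[6,2]
I1: z[3]−=0.00527, z[5]+=0.00527
R3: Y=0.0007519+0.000j on G[6,4]
I2: z[5]−=0.0123, z[7]+=0.0123
R4: Y=0.0005435+0.000j on G[1,4]
C1: Y=0.000+0.3586j on G[4,5]
R5: Y=0.01712+0.000j on G[2,5]
L3: Y=0.000-0.0003150j on G[3,7]
L4: Y=0.000-0.001027j on G[1,5]
R6: Y=0.7042+0.000j on G[6,3]
I3: z[7]−=1.04, z[2]+=1.04
R7: Y=0.0007874+0.000j on G[5,2]
R8: Y=0.6494+0.000j on G[3,5]
R9: Y=0.1698+0.000j on G[6,7]
C2: Y=0.000+0.09376j on G[4,3]
C3: Y=0.000+1.319j on G[0,1]
R10: Y=0.0003597+0.000j on G[3,7]
I4: z[2]−=0.0252, z[3]+=0.0252
solve → V1=-1.515e-05-1.380e-05j, V2=0.3876-0.001675j, V3=0.02333+0.005793j, V4=0.02267+0.005793j, V5=0.02252+0.005708j, V6=-0.001532-0.001395j, V7=-1.438-0.002359j

-1.438-0.002359j V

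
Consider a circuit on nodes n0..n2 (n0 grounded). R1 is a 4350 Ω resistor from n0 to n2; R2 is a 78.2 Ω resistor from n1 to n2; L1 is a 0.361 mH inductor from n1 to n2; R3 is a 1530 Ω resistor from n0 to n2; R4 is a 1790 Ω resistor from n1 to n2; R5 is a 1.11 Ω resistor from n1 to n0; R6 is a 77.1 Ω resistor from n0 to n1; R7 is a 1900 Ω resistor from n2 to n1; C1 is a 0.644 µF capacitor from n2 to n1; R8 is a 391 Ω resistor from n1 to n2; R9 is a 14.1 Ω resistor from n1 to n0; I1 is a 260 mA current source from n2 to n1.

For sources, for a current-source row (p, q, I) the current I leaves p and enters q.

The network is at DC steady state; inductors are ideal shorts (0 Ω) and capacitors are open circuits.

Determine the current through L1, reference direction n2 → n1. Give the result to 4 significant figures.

-0.2600 A

MNA unknowns: 2 node voltages V₁..V_2 plus 1 source current (L1)
R1: Y=0.0002299 on G[0,2]
R2: Y=0.01279 on G[1,2]
L1: row V1−V2=0, i_L1 at 1,2
R3: Y=0.0006536 on G[0,2]
R4: Y=0.0005587 on G[1,2]
R5: Y=0.9009 on G[1,0]
R6: Y=0.01297 on G[0,1]
R7: Y=0.0005263 on G[2,1]
C1: Y=0.000 on G[2,1]
R8: Y=0.002558 on G[1,2]
R9: Y=0.07092 on G[1,0]
I1: z[2]−=0.26, z[1]+=0.26
solve → V1=0.000, V2=0.000
aux → i_L1=0.2600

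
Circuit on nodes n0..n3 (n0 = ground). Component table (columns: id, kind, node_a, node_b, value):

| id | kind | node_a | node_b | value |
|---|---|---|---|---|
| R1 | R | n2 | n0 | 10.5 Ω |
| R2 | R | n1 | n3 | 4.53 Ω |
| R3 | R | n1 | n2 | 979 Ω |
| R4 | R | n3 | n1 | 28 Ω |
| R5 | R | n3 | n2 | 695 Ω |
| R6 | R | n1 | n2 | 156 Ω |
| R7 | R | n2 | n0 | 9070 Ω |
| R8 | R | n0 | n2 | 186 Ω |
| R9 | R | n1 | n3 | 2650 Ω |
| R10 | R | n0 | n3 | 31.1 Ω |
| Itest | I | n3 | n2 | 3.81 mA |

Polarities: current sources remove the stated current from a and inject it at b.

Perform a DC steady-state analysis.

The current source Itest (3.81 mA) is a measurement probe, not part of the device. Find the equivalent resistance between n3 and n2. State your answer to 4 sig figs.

MNA unknowns: 3 node voltages V₁..V_3
R1: Y=0.09524 on G[2,0]
R2: Y=0.2208 on G[1,3]
R3: Y=0.001021 on G[1,2]
R4: Y=0.03571 on G[3,1]
R5: Y=0.001439 on G[3,2]
R6: Y=0.006410 on G[1,2]
R7: Y=0.0001103 on G[2,0]
R8: Y=0.005376 on G[0,2]
R9: Y=0.0003774 on G[1,3]
R10: Y=0.03215 on G[0,3]
Itest: z[3]−=0.00381, z[2]+=0.00381
solve → V1=-0.08418, V2=0.02791, V3=-0.08742

R_eq = 30.27 Ω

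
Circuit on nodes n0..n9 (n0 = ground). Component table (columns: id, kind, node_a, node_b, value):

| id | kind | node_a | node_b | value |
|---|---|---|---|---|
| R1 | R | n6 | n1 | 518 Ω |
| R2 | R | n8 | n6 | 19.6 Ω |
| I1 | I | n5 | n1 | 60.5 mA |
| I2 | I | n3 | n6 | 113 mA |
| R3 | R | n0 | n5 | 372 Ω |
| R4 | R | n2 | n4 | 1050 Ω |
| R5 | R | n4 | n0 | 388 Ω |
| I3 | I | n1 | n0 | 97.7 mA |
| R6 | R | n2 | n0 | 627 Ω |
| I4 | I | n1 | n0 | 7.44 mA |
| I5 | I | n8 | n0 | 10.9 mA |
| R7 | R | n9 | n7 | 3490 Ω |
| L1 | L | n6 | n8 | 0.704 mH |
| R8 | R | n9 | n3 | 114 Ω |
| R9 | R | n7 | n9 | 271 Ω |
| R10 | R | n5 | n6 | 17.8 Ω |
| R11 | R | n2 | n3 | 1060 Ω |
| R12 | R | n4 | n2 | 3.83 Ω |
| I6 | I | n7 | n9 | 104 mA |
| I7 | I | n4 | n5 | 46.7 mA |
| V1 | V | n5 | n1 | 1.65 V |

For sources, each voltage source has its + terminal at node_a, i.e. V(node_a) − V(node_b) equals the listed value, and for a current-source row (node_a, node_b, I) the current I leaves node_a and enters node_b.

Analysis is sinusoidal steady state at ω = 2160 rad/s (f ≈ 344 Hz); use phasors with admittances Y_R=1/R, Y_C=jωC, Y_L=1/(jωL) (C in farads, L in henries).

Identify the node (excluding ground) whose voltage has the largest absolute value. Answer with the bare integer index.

Apply KCL at each of the 9 non-ground nodes and solve the resulting linear system.
Node n1: branches {R1, I1, I3, I4, V1} → V_1 = 14.59+0.000j
Node n2: branches {R4, R6, R11, R12} → V_2 = -38.40+0.000j
Node n3: branches {I2, R8, R11} → V_3 = -158.2+0.000j
Node n4: branches {R4, R5, R12, I7} → V_4 = -38.20+0.000j
Node n5: branches {I1, R3, R10, I7, V1} → V_5 = 16.24+0.000j
Node n6: branches {R1, R2, I2, L1, R10} → V_6 = 17.94+0.000j
Node n7: branches {R7, R9, I6} → V_7 = -184.3+0.000j
Node n8: branches {R2, I5, L1} → V_8 = 17.94-0.01648j
Node n9: branches {R7, R8, R9, I6} → V_9 = -158.2+0.000j
Source currents: i(V1)=0.03817+0.000j

7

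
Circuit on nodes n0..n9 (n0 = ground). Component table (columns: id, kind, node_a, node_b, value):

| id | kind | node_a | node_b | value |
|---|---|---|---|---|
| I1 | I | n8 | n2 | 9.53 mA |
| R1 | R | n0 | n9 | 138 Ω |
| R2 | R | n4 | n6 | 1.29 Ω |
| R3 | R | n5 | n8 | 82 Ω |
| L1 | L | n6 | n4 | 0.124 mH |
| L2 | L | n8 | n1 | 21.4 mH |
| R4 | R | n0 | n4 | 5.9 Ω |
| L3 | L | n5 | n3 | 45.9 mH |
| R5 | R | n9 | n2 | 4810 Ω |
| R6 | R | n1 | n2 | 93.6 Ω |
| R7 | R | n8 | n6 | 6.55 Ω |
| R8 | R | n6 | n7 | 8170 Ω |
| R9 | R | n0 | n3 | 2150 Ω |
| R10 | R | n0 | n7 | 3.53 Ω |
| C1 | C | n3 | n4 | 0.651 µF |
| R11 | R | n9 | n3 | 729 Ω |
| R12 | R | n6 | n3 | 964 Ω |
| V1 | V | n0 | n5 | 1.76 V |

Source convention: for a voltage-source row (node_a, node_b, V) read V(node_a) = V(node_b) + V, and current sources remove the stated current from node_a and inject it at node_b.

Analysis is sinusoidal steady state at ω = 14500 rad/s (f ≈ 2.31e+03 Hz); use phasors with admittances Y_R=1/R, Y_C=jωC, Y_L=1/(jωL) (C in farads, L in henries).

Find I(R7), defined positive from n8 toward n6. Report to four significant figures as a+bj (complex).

Element admittances at ω=14500 rad/s:
  I1: injects 0.00953 A into n2 (from n8)
  Y(R1) = 0.007246+0.000j S between n0,n9
  Y(R2) = 0.7752+0.000j S between n4,n6
  Y(R3) = 0.01220+0.000j S between n5,n8
  Y(L1) = 0.000-0.5562j S between n6,n4
  Y(L2) = 0.000-0.003223j S between n8,n1
  Y(R4) = 0.1695+0.000j S between n0,n4
  Y(L3) = 0.000-0.001503j S between n5,n3
  Y(R5) = 0.0002079+0.000j S between n9,n2
  Y(R6) = 0.01068+0.000j S between n1,n2
  Y(R7) = 0.1527+0.000j S between n8,n6
  Y(R8) = 0.0001224+0.000j S between n6,n7
  Y(R9) = 0.0004651+0.000j S between n0,n3
  Y(R10) = 0.2833+0.000j S between n0,n7
  Y(C1) = 0.000+0.009439j S between n3,n4
  Y(R11) = 0.001372+0.000j S between n9,n3
  Y(R12) = 0.001037+0.000j S between n6,n3
  V1: constraint V(n0)−V(n5) = 1.76
Assemble and solve the 10×10 MNA system:
  V(n1)=-0.07016+2.907j  V(n2)=0.8071+2.853j  V(n3)=0.1816+0.09041j  V(n4)=-0.1119+0.01360j  V(n5)=-1.760+0.000j  V(n6)=-0.1272+0.002056j  V(n7)=-5.494e-05+8.881e-07j  V(n8)=-0.2489-0.001590j  V(n9)=0.04724+0.08125j
  i(V1)=-0.01856+0.002937j

-0.01859-0.0005568j A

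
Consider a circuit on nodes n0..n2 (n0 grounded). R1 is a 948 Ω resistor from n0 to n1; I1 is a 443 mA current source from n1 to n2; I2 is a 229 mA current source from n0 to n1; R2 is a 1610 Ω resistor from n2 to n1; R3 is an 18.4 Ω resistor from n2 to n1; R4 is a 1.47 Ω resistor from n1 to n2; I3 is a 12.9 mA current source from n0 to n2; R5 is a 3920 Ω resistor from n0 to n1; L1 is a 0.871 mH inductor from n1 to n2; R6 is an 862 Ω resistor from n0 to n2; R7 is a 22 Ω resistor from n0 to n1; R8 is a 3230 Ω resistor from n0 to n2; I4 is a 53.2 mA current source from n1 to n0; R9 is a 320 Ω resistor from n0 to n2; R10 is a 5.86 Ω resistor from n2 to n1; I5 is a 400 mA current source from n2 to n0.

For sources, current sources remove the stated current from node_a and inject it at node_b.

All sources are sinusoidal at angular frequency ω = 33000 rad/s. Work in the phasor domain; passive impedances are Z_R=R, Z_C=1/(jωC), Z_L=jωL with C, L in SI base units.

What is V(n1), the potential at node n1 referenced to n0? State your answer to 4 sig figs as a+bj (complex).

-4.122-0.0002807j V

MNA unknowns: 2 node voltages V₁..V_2
R1: Y=0.001055+0.000j on G[0,1]
I1: z[1]−=0.443, z[2]+=0.443
I2: z[0]−=0.229, z[1]+=0.229
R2: Y=0.0006211+0.000j on G[2,1]
R3: Y=0.05435+0.000j on G[2,1]
R4: Y=0.6803+0.000j on G[1,2]
I3: z[0]−=0.0129, z[2]+=0.0129
R5: Y=0.0002551+0.000j on G[0,1]
L1: Y=0.000-0.03479j on G[1,2]
R6: Y=0.001160+0.000j on G[0,2]
R7: Y=0.04545+0.000j on G[0,1]
R8: Y=0.0003096+0.000j on G[0,2]
I4: z[1]−=0.0532, z[0]+=0.0532
R9: Y=0.003125+0.000j on G[0,2]
R10: Y=0.1706+0.000j on G[2,1]
I5: z[2]−=0.4, z[0]+=0.4
solve → V1=-4.122-0.0002807j, V2=-4.039+0.002857j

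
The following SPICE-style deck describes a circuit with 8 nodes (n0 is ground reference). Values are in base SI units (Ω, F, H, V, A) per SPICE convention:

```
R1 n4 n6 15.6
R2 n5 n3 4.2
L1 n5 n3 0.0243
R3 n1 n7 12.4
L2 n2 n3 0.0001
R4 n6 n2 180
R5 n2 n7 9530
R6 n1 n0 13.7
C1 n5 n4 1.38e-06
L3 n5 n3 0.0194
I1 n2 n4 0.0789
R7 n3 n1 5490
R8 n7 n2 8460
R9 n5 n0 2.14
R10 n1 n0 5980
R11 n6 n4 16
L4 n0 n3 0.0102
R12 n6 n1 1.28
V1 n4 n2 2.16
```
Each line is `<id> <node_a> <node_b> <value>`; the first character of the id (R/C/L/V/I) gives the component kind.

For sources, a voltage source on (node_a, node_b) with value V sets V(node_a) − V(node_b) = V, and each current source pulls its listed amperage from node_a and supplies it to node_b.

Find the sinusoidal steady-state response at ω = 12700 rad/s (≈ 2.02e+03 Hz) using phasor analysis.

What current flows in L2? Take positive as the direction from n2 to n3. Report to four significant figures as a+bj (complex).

Apply KCL at each of the 7 non-ground nodes and solve the resulting linear system.
Node n1: branches {R3, R6, R7, R10, R12} → V_1 = 0.9886-0.1269j
Node n2: branches {L2, R4, R5, I1, R8, V1} → V_2 = -0.4356-0.2088j
Node n3: branches {R2, L1, L2, L3, R7, L4} → V_3 = -0.4656-0.1117j
Node n4: branches {R1, C1, I1, R11, V1} → V_4 = 1.724-0.2088j
Node n5: branches {R2, L1, C1, L3, R9} → V_5 = -0.1529+0.01217j
Node n6: branches {R1, R4, R11, R12} → V_6 = 1.082-0.1387j
Node n7: branches {R3, R5, R8} → V_7 = 0.9847-0.1271j
Source currents: i(V1)=-0.006314-0.02403j

-0.07647-0.02362j A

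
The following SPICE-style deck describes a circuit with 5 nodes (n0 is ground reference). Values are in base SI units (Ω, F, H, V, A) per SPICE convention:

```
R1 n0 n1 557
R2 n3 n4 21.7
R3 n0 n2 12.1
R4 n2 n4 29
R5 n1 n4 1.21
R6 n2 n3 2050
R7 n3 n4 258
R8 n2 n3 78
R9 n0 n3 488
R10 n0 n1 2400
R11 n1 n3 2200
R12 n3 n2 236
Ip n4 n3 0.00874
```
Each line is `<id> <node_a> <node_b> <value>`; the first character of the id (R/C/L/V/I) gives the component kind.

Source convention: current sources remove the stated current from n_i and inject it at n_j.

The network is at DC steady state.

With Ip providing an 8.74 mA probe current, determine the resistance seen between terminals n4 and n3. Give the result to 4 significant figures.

R_eq = 15.83 Ω

MNA unknowns: 4 node voltages V₁..V_4
R1: Y=0.001795 on G[0,1]
R2: Y=0.04608 on G[3,4]
R3: Y=0.08264 on G[0,2]
R4: Y=0.03448 on G[2,4]
R5: Y=0.8264 on G[1,4]
R6: Y=0.0004878 on G[2,3]
R7: Y=0.003876 on G[3,4]
R8: Y=0.01282 on G[2,3]
R9: Y=0.002049 on G[0,3]
R10: Y=0.0004167 on G[0,1]
R11: Y=0.0004545 on G[1,3]
R12: Y=0.004237 on G[3,2]
Ip: z[4]−=0.00874, z[3]+=0.00874
solve → V1=-0.04880, V2=-0.0009089, V3=0.08933, V4=-0.04900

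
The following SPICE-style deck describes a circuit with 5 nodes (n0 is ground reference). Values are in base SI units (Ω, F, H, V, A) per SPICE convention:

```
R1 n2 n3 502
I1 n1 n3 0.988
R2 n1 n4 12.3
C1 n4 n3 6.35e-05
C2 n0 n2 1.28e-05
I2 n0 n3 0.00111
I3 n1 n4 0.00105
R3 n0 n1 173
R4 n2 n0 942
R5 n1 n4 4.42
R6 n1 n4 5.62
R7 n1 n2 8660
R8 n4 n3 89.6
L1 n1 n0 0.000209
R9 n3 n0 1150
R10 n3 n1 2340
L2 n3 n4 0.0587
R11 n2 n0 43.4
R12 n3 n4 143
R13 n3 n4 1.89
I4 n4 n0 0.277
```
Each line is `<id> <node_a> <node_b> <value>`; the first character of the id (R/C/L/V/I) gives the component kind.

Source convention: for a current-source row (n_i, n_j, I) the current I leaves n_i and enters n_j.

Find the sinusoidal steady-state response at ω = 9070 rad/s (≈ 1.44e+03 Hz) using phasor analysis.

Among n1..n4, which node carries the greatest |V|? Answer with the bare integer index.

MNA unknowns: 4 node voltages V₁..V_4
R1: Y=0.001992+0.000j on G[2,3]
I1: z[1]−=0.988, z[3]+=0.988
R2: Y=0.08130+0.000j on G[1,4]
C1: Y=0.000+0.5759j on G[4,3]
C2: Y=0.000+0.1161j on G[0,2]
I2: z[0]−=0.00111, z[3]+=0.00111
I3: z[1]−=0.00105, z[4]+=0.00105
R3: Y=0.005780+0.000j on G[0,1]
R4: Y=0.001062+0.000j on G[2,0]
R5: Y=0.2262+0.000j on G[1,4]
R6: Y=0.1779+0.000j on G[1,4]
R7: Y=0.0001155+0.000j on G[1,2]
R8: Y=0.01116+0.000j on G[4,3]
L1: Y=0.000-0.5275j on G[1,0]
R9: Y=0.0008696+0.000j on G[3,0]
R10: Y=0.0004274+0.000j on G[3,1]
L2: Y=0.000-0.001878j on G[3,4]
R11: Y=0.02304+0.000j on G[2,0]
R12: Y=0.006993+0.000j on G[3,4]
R13: Y=0.5291+0.000j on G[3,4]
I4: z[4]−=0.277, z[0]+=0.277
solve → V1=-0.01351-0.5354j, V2=-0.01520-0.04284j, V3=2.298-1.418j, V4=1.440-0.5264j

3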